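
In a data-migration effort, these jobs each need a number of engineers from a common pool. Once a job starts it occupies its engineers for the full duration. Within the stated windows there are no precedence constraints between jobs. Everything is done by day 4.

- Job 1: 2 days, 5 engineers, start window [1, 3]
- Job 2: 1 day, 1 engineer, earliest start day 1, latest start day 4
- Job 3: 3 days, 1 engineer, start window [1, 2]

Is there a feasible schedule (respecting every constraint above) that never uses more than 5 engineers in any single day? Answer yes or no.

no

The minimum achievable peak is 6; 5 < 6, so no feasible schedule stays within the cap.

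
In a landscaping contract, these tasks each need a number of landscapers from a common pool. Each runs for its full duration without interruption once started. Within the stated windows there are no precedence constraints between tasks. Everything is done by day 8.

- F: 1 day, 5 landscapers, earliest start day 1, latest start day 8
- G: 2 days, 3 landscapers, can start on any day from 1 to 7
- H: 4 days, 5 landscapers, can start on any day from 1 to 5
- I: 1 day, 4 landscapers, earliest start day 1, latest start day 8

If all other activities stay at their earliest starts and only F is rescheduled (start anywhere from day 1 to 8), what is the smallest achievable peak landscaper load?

F@1: d1:17  d2:8  d3:5  d4:5  d5:0  d6:0  d7:0  d8:0 → peak 17
F@2: d1:12  d2:13  d3:5  d4:5  d5:0  d6:0  d7:0  d8:0 → peak 13
F@3: d1:12  d2:8  d3:10  d4:5  d5:0  d6:0  d7:0  d8:0 → peak 12
F@4: d1:12  d2:8  d3:5  d4:10  d5:0  d6:0  d7:0  d8:0 → peak 12
F@5: d1:12  d2:8  d3:5  d4:5  d5:5  d6:0  d7:0  d8:0 → peak 12
F@6: d1:12  d2:8  d3:5  d4:5  d5:0  d6:5  d7:0  d8:0 → peak 12
F@7: d1:12  d2:8  d3:5  d4:5  d5:0  d6:0  d7:5  d8:0 → peak 12
F@8: d1:12  d2:8  d3:5  d4:5  d5:0  d6:0  d7:0  d8:5 → peak 12
Best is F@3, peak 12.

12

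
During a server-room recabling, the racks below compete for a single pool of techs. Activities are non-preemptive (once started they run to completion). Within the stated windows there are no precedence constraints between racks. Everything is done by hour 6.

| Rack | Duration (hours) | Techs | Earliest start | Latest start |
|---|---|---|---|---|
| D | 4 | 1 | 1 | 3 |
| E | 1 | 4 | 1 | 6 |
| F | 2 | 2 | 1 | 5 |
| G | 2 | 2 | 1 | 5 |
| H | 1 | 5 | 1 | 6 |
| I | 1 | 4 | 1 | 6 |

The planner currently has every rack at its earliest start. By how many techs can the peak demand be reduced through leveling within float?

13

Early-start peak: h1:18  h2:5  h3:1  h4:1  h5:0  h6:0 ⇒ 18.
Leveled (D@1, E@1, F@2, G@2, H@5, I@4): h1:5  h2:5  h3:5  h4:5  h5:5  h6:0 ⇒ 5.
Reduction 18 − 5 = 13.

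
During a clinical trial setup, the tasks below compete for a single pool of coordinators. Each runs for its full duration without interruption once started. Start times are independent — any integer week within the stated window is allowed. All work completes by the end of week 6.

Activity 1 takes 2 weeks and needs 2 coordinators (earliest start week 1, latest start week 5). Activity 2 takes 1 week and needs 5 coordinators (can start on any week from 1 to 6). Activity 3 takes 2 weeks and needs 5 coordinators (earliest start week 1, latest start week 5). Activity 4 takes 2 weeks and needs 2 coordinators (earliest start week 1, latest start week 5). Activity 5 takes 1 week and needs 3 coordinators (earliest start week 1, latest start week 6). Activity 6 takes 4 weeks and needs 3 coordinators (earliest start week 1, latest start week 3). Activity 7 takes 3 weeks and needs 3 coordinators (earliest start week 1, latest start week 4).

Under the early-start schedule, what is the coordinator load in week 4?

3

At early start, week 4 has: Activity 6.
Demand: 3 = 3.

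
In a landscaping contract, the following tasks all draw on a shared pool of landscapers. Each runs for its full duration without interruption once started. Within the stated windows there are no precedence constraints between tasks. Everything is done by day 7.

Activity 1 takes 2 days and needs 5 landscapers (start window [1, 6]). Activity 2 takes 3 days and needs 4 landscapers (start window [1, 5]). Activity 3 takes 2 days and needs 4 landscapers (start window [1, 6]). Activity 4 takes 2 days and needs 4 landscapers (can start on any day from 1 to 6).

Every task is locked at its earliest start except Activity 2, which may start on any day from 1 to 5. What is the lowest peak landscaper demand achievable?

Activity 2@1: d1:17  d2:17  d3:4  d4:0  d5:0  d6:0  d7:0 → peak 17
Activity 2@2: d1:13  d2:17  d3:4  d4:4  d5:0  d6:0  d7:0 → peak 17
Activity 2@3: d1:13  d2:13  d3:4  d4:4  d5:4  d6:0  d7:0 → peak 13
Activity 2@4: d1:13  d2:13  d3:0  d4:4  d5:4  d6:4  d7:0 → peak 13
Activity 2@5: d1:13  d2:13  d3:0  d4:0  d5:4  d6:4  d7:4 → peak 13
Best is Activity 2@3, peak 13.

13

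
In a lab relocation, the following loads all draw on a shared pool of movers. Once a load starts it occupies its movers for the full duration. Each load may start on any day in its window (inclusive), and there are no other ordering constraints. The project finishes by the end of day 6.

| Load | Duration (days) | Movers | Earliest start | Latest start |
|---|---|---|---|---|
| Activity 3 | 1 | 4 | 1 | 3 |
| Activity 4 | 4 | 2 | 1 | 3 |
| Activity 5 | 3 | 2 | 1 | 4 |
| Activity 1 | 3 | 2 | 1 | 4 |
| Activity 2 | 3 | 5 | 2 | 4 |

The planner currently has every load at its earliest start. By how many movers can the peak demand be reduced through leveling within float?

Early-start peak: d1:10  d2:11  d3:11  d4:7  d5:0  d6:0 ⇒ 11.
Leveled (Activity 3@1, Activity 4@2, Activity 5@1, Activity 1@1, Activity 2@4): d1:8  d2:6  d3:6  d4:7  d5:7  d6:5 ⇒ 8.
Reduction 11 − 8 = 3.

3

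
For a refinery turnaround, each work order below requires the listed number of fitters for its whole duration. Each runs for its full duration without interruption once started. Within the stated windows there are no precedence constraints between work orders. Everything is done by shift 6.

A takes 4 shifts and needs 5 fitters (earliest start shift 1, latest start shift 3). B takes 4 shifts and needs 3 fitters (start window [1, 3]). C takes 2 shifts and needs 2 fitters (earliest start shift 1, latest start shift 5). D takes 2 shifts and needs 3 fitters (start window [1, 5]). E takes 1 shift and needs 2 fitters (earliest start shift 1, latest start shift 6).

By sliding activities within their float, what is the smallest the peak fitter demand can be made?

8

Early-start (A@1, B@1, C@1, D@1, E@1) gives peak 15: s1:15  s2:13  s3:8  s4:8  s5:0  s6:0.
Shift C→5, D→5, E→5.
Schedule A@1, B@1, C@5, D@5, E@5: s1:8  s2:8  s3:8  s4:8  s5:7  s6:5 — peak 8.
Total fitter-shifts = 44 over 6 shifts ⇒ peak ≥ ⌈44/6⌉ = 8, so 8 is optimal.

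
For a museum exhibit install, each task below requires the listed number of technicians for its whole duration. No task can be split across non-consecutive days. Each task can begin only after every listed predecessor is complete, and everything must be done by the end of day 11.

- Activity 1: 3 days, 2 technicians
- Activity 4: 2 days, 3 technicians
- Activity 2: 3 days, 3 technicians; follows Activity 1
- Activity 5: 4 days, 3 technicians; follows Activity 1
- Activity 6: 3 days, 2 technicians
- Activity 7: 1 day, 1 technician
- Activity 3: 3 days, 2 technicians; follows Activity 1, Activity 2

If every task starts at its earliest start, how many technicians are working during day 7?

5

At early start, day 7 has: Activity 5, Activity 3.
Demand: 3 + 2 = 5.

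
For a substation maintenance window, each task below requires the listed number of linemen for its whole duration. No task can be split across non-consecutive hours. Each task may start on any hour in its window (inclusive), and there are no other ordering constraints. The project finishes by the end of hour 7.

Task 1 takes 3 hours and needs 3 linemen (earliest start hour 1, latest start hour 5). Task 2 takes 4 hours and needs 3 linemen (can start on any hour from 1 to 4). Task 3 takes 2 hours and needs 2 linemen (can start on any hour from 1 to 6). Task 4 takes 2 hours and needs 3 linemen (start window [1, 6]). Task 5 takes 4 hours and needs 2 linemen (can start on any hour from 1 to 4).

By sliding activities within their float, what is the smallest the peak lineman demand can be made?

Early-start (Task 1@1, Task 2@1, Task 3@1, Task 4@1, Task 5@1) gives peak 13: h1:13  h2:13  h3:8  h4:5  h5:0  h6:0  h7:0.
Shift Task 3→4, Task 4→5, Task 5→4.
Schedule Task 1@1, Task 2@1, Task 3@4, Task 4@5, Task 5@4: h1:6  h2:6  h3:6  h4:7  h5:7  h6:5  h7:2 — peak 7.

7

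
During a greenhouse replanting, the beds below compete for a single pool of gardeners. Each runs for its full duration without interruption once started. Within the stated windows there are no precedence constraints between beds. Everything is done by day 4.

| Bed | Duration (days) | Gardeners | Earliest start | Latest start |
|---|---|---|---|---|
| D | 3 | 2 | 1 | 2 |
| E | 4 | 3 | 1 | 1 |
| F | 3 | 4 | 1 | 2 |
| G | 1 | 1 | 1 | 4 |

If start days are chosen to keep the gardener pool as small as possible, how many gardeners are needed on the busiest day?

9

Early-start (D@1, E@1, F@1, G@1) gives peak 10: d1:10  d2:9  d3:9  d4:3.
Shift G→4.
Schedule D@1, E@1, F@1, G@4: d1:9  d2:9  d3:9  d4:4 — peak 9.
No arrangement of the 16 feasible schedules does better.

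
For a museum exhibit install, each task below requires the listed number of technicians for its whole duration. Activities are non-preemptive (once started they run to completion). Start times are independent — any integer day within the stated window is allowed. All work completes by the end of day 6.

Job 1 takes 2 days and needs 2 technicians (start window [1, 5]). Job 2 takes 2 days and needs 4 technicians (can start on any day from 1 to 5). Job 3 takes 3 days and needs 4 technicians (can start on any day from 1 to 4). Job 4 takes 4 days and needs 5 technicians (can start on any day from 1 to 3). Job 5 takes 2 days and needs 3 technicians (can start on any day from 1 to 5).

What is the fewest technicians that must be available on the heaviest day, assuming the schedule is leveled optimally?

Early-start (Job 1@1, Job 2@1, Job 3@1, Job 4@1, Job 5@1) gives peak 18: d1:18  d2:18  d3:9  d4:5  d5:0  d6:0.
Shift Job 3→3, Job 4→3.
Schedule Job 1@1, Job 2@1, Job 3@3, Job 4@3, Job 5@1: d1:9  d2:9  d3:9  d4:9  d5:9  d6:5 — peak 9.
Total technician-days = 50 over 6 days ⇒ peak ≥ ⌈50/6⌉ = 9, so 9 is optimal.

9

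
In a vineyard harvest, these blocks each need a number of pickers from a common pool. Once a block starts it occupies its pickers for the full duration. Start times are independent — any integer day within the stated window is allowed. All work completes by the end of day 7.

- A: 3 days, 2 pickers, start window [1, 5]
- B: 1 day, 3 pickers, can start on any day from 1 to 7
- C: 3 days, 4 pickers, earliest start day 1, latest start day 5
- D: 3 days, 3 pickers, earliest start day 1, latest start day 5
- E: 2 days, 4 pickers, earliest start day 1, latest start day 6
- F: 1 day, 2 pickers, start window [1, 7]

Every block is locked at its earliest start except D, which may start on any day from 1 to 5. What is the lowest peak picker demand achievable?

15

D@1: d1:18  d2:13  d3:9  d4:0  d5:0  d6:0  d7:0 → peak 18
D@2: d1:15  d2:13  d3:9  d4:3  d5:0  d6:0  d7:0 → peak 15
D@3: d1:15  d2:10  d3:9  d4:3  d5:3  d6:0  d7:0 → peak 15
D@4: d1:15  d2:10  d3:6  d4:3  d5:3  d6:3  d7:0 → peak 15
D@5: d1:15  d2:10  d3:6  d4:0  d5:3  d6:3  d7:3 → peak 15
Best is D@2, peak 15.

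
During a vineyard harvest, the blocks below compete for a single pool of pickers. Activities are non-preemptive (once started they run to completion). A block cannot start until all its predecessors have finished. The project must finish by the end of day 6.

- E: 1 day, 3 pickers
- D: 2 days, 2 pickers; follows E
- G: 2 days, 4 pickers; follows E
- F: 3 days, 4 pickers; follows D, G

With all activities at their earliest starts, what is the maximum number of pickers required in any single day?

6

Early-start schedule: E@1, D@2, G@2, F@4.
Load per day: day 1: 3, day 2: 6, day 3: 6, day 4: 4, day 5: 4, day 6: 4.
Peak is 6.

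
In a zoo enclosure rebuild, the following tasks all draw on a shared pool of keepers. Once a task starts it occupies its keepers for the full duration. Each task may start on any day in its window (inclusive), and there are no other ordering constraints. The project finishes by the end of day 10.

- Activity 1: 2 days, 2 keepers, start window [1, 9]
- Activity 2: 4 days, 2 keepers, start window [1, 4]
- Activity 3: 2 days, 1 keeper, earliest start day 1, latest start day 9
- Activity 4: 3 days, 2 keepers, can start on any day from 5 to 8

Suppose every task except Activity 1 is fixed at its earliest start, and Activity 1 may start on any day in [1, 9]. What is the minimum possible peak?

3

Activity 1@1: d1:5  d2:5  d3:2  d4:2  d5:2  d6:2  d7:2  d8:0  d9:0  d10:0 → peak 5
Activity 1@2: d1:3  d2:5  d3:4  d4:2  d5:2  d6:2  d7:2  d8:0  d9:0  d10:0 → peak 5
Activity 1@3: d1:3  d2:3  d3:4  d4:4  d5:2  d6:2  d7:2  d8:0  d9:0  d10:0 → peak 4
Activity 1@4: d1:3  d2:3  d3:2  d4:4  d5:4  d6:2  d7:2  d8:0  d9:0  d10:0 → peak 4
Activity 1@5: d1:3  d2:3  d3:2  d4:2  d5:4  d6:4  d7:2  d8:0  d9:0  d10:0 → peak 4
Activity 1@6: d1:3  d2:3  d3:2  d4:2  d5:2  d6:4  d7:4  d8:0  d9:0  d10:0 → peak 4
Activity 1@7: d1:3  d2:3  d3:2  d4:2  d5:2  d6:2  d7:4  d8:2  d9:0  d10:0 → peak 4
Activity 1@8: d1:3  d2:3  d3:2  d4:2  d5:2  d6:2  d7:2  d8:2  d9:2  d10:0 → peak 3
Activity 1@9: d1:3  d2:3  d3:2  d4:2  d5:2  d6:2  d7:2  d8:0  d9:2  d10:2 → peak 3
Best is Activity 1@8, peak 3.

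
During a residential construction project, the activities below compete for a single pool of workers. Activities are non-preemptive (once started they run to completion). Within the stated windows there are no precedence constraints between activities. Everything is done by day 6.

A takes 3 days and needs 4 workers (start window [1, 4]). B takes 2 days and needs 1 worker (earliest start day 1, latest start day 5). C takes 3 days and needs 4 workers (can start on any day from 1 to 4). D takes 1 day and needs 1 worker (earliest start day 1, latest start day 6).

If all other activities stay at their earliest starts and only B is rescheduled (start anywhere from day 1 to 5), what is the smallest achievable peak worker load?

B@1: d1:10  d2:9  d3:8  d4:0  d5:0  d6:0 → peak 10
B@2: d1:9  d2:9  d3:9  d4:0  d5:0  d6:0 → peak 9
B@3: d1:9  d2:8  d3:9  d4:1  d5:0  d6:0 → peak 9
B@4: d1:9  d2:8  d3:8  d4:1  d5:1  d6:0 → peak 9
B@5: d1:9  d2:8  d3:8  d4:0  d5:1  d6:1 → peak 9
Best is B@2, peak 9.

9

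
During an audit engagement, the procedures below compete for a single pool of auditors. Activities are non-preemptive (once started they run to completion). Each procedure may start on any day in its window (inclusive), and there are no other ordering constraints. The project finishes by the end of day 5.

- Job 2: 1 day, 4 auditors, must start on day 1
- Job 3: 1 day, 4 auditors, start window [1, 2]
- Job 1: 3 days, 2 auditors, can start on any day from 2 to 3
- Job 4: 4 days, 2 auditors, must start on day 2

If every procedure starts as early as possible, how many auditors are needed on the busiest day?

8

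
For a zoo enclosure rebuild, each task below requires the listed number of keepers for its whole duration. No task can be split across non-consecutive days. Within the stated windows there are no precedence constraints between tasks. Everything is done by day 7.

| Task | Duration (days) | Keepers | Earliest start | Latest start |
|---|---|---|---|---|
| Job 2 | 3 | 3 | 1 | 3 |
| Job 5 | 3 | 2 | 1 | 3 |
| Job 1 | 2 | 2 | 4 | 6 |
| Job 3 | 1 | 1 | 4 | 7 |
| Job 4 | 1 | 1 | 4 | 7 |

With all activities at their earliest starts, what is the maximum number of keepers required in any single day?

Early-start schedule: Job 2@1, Job 5@1, Job 1@4, Job 3@4, Job 4@4.
Load per day: day 1: 5, day 2: 5, day 3: 5, day 4: 4, day 5: 2, day 6: 0, day 7: 0.
Peak is 5.

5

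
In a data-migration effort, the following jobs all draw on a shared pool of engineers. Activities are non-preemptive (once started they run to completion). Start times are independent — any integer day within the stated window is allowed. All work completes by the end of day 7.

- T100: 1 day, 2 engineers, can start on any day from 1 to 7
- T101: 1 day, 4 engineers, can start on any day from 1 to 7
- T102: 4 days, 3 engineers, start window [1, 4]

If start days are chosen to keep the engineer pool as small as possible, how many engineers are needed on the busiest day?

Early-start (T100@1, T101@1, T102@1) gives peak 9: d1:9  d2:3  d3:3  d4:3  d5:0  d6:0  d7:0.
Shift T101→2, T102→3.
Schedule T100@1, T101@2, T102@3: d1:2  d2:4  d3:3  d4:3  d5:3  d6:3  d7:0 — peak 4.

4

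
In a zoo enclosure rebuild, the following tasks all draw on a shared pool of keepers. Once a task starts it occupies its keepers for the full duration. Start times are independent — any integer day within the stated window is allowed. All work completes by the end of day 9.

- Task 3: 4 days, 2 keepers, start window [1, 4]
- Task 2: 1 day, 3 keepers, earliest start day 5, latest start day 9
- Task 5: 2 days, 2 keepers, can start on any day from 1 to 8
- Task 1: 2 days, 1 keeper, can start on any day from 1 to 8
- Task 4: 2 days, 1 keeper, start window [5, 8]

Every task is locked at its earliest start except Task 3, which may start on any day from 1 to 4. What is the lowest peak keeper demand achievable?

Task 3@1: d1:5  d2:5  d3:2  d4:2  d5:4  d6:1  d7:0  d8:0  d9:0 → peak 5
Task 3@2: d1:3  d2:5  d3:2  d4:2  d5:6  d6:1  d7:0  d8:0  d9:0 → peak 6
Task 3@3: d1:3  d2:3  d3:2  d4:2  d5:6  d6:3  d7:0  d8:0  d9:0 → peak 6
Task 3@4: d1:3  d2:3  d3:0  d4:2  d5:6  d6:3  d7:2  d8:0  d9:0 → peak 6
Best is Task 3@1, peak 5.

5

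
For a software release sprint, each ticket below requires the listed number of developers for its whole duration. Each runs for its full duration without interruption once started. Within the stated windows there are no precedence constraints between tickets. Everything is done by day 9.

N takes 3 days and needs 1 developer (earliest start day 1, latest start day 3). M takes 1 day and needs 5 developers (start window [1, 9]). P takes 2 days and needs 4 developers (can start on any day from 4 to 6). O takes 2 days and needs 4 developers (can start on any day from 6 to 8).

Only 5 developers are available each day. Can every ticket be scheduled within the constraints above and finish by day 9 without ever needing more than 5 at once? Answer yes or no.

yes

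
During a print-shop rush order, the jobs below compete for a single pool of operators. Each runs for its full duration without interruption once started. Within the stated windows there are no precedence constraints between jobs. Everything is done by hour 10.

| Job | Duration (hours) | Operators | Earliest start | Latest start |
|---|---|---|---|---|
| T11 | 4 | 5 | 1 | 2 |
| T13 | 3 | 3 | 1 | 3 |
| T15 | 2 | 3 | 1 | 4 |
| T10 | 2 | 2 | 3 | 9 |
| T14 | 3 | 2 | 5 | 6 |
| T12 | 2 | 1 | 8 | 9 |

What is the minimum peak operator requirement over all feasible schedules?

Early-start (T11@1, T13@1, T15@1, T10@3, T14@5, T12@8) gives peak 11: h1:11  h2:11  h3:10  h4:7  h5:2  h6:2  h7:2  h8:1  h9:1  h10:0.
Shift T15→4, T10→5.
Schedule T11@1, T13@1, T15@4, T10@5, T14@5, T12@8: h1:8  h2:8  h3:8  h4:8  h5:7  h6:4  h7:2  h8:1  h9:1  h10:0 — peak 8.

8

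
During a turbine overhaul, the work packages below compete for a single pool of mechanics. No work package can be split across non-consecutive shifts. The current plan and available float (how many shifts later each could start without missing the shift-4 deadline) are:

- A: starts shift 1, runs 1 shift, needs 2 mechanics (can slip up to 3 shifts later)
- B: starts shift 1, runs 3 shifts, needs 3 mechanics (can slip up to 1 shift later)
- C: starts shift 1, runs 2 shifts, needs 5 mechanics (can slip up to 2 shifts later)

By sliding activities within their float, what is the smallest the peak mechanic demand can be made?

Early-start (A@1, B@1, C@1) gives peak 10: s1:10  s2:8  s3:3  s4:0.
Shift C→2.
Schedule A@1, B@1, C@2: s1:5  s2:8  s3:8  s4:0 — peak 8.
No arrangement of the 24 feasible schedules does better.

8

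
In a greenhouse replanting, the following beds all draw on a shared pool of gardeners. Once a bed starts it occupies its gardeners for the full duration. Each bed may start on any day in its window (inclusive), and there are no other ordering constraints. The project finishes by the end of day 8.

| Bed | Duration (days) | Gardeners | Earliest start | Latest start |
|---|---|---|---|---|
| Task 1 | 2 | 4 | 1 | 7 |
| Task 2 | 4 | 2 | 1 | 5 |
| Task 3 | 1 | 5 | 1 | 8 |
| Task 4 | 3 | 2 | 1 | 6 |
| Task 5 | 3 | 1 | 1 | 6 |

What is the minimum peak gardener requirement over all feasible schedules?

Early-start (Task 1@1, Task 2@1, Task 3@1, Task 4@1, Task 5@1) gives peak 14: d1:14  d2:9  d3:5  d4:2  d5:0  d6:0  d7:0  d8:0.
Shift Task 2→3, Task 3→7, Task 4→3.
Schedule Task 1@1, Task 2@3, Task 3@7, Task 4@3, Task 5@1: d1:5  d2:5  d3:5  d4:4  d5:4  d6:2  d7:5  d8:0 — peak 5.

5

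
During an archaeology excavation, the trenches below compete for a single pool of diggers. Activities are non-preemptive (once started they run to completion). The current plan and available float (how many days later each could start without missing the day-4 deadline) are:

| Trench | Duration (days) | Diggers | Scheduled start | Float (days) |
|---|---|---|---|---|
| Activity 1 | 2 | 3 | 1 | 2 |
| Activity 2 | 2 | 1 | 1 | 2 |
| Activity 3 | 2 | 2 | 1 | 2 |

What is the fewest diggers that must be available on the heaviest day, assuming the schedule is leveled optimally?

3

Early-start (Activity 1@1, Activity 2@1, Activity 3@1) gives peak 6: d1:6  d2:6  d3:0  d4:0.
Shift Activity 2→3, Activity 3→3.
Schedule Activity 1@1, Activity 2@3, Activity 3@3: d1:3  d2:3  d3:3  d4:3 — peak 3.
Total digger-days = 12 over 4 days ⇒ peak ≥ ⌈12/4⌉ = 3, so 3 is optimal.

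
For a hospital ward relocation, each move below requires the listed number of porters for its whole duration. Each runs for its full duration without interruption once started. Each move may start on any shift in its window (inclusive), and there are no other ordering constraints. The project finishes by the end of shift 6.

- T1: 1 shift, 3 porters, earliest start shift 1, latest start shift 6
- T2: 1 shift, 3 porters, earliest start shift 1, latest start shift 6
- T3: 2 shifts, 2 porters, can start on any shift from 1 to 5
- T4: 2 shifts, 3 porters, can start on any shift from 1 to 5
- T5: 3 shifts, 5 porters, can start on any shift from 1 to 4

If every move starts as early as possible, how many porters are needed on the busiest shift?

16

Early-start schedule: T1@1, T2@1, T3@1, T4@1, T5@1.
Load per shift: shift 1: 16, shift 2: 10, shift 3: 5, shift 4: 0, shift 5: 0, shift 6: 0.
Peak is 16.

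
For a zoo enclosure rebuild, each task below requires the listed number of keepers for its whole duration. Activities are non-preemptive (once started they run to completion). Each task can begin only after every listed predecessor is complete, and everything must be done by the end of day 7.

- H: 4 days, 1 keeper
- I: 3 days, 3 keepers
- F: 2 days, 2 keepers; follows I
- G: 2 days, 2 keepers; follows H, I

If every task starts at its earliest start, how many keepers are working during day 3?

4

At early start, day 3 has: H, I.
Demand: 1 + 3 = 4.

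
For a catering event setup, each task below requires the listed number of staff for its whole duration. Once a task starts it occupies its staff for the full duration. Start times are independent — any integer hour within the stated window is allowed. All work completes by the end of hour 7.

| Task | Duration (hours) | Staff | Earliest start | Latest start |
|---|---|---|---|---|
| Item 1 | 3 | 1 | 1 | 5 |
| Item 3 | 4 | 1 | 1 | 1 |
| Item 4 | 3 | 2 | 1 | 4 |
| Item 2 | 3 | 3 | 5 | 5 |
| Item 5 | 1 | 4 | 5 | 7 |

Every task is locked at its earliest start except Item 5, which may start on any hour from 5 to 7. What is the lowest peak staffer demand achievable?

Item 5@5: h1:4  h2:4  h3:4  h4:1  h5:7  h6:3  h7:3 → peak 7
Item 5@6: h1:4  h2:4  h3:4  h4:1  h5:3  h6:7  h7:3 → peak 7
Item 5@7: h1:4  h2:4  h3:4  h4:1  h5:3  h6:3  h7:7 → peak 7
Best is Item 5@5, peak 7.

7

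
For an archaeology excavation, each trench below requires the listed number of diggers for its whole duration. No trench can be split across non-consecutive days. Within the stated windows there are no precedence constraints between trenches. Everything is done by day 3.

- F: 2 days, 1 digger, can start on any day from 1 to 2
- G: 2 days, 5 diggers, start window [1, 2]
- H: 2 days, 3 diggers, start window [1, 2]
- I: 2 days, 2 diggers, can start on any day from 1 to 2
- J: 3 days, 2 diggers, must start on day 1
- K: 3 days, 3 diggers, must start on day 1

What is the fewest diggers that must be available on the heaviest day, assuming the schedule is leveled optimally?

Schedule F@1, G@1, H@1, I@1, J@1, K@1: d1:16  d2:16  d3:5 — peak 16.
No arrangement of the 16 feasible schedules does better.

16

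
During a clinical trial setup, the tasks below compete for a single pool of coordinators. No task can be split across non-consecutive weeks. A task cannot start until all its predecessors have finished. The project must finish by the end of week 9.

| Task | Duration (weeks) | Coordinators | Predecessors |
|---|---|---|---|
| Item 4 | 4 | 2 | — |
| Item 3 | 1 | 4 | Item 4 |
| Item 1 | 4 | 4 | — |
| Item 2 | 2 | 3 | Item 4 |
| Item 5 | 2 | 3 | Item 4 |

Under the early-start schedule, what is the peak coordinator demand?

Early-start schedule: Item 4@1, Item 3@5, Item 1@1, Item 2@5, Item 5@5.
Load per week: week 1: 6, week 2: 6, week 3: 6, week 4: 6, week 5: 10, week 6: 6, week 7: 0, week 8: 0, week 9: 0.
Peak is 10.

10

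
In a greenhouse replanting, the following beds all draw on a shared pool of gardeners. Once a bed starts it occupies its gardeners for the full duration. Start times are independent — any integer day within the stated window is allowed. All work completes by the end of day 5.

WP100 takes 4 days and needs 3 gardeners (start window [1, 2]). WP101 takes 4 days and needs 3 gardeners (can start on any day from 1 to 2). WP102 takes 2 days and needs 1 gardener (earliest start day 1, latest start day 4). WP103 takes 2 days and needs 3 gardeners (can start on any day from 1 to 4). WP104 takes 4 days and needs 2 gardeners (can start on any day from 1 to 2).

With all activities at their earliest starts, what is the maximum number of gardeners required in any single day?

12

Early-start schedule: WP100@1, WP101@1, WP102@1, WP103@1, WP104@1.
Load per day: day 1: 12, day 2: 12, day 3: 8, day 4: 8, day 5: 0.
Peak is 12.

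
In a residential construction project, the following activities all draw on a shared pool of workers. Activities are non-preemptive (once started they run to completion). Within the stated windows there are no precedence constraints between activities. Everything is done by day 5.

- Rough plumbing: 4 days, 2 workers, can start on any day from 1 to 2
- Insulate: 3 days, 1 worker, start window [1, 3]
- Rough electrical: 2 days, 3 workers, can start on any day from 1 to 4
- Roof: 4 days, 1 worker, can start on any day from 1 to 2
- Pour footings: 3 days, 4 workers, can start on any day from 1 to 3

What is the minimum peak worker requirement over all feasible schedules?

8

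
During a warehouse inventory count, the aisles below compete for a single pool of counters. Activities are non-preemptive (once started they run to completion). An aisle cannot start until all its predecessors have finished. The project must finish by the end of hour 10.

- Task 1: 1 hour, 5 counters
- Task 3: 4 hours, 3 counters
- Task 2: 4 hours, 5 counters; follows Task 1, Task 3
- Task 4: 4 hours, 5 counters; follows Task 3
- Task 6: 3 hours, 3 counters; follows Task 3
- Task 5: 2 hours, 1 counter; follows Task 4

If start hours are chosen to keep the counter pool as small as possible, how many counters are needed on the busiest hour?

13

Schedule Task 1@1, Task 3@1, Task 2@5, Task 4@5, Task 6@5, Task 5@9: h1:8  h2:3  h3:3  h4:3  h5:13  h6:13  h7:13  h8:10  h9:1  h10:1 — peak 13.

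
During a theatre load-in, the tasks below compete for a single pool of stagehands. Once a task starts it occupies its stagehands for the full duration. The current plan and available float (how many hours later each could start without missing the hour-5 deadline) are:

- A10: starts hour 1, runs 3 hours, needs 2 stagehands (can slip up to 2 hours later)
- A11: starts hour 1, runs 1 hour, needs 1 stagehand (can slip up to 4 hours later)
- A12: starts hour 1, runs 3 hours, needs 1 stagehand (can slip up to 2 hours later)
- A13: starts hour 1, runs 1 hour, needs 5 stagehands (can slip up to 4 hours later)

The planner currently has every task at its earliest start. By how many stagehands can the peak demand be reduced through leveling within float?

Early-start peak: h1:9  h2:3  h3:3  h4:0  h5:0 ⇒ 9.
Leveled (A10@1, A11@1, A12@1, A13@4): h1:4  h2:3  h3:3  h4:5  h5:0 ⇒ 5.
Reduction 9 − 5 = 4.

4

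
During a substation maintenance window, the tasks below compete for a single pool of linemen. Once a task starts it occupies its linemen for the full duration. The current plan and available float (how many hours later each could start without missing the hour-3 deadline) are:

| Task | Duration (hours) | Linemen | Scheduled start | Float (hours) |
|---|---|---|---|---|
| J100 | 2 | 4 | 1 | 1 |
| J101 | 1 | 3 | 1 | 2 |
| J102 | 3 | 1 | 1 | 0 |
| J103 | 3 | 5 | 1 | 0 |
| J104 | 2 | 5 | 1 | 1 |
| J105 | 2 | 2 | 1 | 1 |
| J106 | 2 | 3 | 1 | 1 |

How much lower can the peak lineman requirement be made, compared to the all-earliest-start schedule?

3

Early-start peak: h1:23  h2:20  h3:6 ⇒ 23.
Leveled (J100@1, J101@1, J102@1, J103@1, J104@1, J105@1, J106@2): h1:20  h2:20  h3:9 ⇒ 20.
Reduction 23 − 20 = 3.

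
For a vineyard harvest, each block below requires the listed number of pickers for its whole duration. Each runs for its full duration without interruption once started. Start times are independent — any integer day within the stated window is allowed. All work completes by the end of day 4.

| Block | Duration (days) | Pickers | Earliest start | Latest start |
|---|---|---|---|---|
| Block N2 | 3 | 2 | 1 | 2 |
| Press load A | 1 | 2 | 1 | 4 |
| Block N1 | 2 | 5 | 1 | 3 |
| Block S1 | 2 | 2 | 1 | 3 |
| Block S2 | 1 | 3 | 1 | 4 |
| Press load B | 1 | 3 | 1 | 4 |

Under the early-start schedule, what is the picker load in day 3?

At early start, day 3 has: Block N2.
Demand: 2 = 2.

2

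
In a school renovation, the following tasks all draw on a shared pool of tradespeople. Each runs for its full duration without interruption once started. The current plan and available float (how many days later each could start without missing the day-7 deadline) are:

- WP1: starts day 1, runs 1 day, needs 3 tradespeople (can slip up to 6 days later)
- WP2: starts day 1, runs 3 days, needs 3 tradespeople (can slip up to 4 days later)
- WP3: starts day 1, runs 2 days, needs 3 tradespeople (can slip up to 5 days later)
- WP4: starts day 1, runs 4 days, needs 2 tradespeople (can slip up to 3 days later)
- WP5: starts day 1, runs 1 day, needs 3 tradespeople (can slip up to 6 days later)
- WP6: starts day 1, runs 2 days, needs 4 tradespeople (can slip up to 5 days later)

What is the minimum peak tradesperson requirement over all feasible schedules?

Early-start (WP1@1, WP2@1, WP3@1, WP4@1, WP5@1, WP6@1) gives peak 18: d1:18  d2:12  d3:5  d4:2  d5:0  d6:0  d7:0.
Shift WP3→2, WP4→4, WP5→4, WP6→5.
Schedule WP1@1, WP2@1, WP3@2, WP4@4, WP5@4, WP6@5: d1:6  d2:6  d3:6  d4:5  d5:6  d6:6  d7:2 — peak 6.
Total tradesperson-days = 37 over 7 days ⇒ peak ≥ ⌈37/7⌉ = 6, so 6 is optimal.

6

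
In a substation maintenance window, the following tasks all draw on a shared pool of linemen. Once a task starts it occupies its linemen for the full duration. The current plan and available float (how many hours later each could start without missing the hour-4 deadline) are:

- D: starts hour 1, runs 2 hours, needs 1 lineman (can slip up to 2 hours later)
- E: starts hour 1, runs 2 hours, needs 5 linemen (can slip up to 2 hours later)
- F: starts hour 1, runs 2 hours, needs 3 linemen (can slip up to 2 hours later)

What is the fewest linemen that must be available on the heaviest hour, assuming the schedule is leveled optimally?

5

Early-start (D@1, E@1, F@1) gives peak 9: h1:9  h2:9  h3:0  h4:0.
Shift E→3.
Schedule D@1, E@3, F@1: h1:4  h2:4  h3:5  h4:5 — peak 5.
Total lineman-hours = 18 over 4 hours ⇒ peak ≥ ⌈18/4⌉ = 5, so 5 is optimal.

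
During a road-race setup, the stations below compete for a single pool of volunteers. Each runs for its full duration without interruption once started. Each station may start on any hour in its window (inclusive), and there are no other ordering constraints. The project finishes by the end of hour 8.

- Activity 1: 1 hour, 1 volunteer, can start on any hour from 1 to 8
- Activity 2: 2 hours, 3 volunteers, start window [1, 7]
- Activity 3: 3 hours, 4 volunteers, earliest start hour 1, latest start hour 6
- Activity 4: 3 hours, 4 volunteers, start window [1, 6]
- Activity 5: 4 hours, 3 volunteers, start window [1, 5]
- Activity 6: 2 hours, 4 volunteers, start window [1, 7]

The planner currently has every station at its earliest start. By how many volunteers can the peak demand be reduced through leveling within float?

Early-start peak: h1:19  h2:18  h3:11  h4:3  h5:0  h6:0  h7:0  h8:0 ⇒ 19.
Leveled (Activity 1@1, Activity 2@2, Activity 3@1, Activity 4@4, Activity 5@4, Activity 6@7): h1:5  h2:7  h3:7  h4:7  h5:7  h6:7  h7:7  h8:4 ⇒ 7.
Reduction 19 − 7 = 12.

12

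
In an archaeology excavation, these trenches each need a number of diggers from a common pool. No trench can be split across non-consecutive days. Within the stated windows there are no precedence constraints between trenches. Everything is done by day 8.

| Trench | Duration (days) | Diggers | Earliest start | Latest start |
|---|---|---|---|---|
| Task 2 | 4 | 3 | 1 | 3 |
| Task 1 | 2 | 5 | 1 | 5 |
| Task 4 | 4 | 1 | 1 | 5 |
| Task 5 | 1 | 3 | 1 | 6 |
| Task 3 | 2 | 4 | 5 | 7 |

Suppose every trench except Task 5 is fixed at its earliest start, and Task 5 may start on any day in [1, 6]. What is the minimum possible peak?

9

Task 5@1: d1:12  d2:9  d3:4  d4:4  d5:4  d6:4  d7:0  d8:0 → peak 12
Task 5@2: d1:9  d2:12  d3:4  d4:4  d5:4  d6:4  d7:0  d8:0 → peak 12
Task 5@3: d1:9  d2:9  d3:7  d4:4  d5:4  d6:4  d7:0  d8:0 → peak 9
Task 5@4: d1:9  d2:9  d3:4  d4:7  d5:4  d6:4  d7:0  d8:0 → peak 9
Task 5@5: d1:9  d2:9  d3:4  d4:4  d5:7  d6:4  d7:0  d8:0 → peak 9
Task 5@6: d1:9  d2:9  d3:4  d4:4  d5:4  d6:7  d7:0  d8:0 → peak 9
Best is Task 5@3, peak 9.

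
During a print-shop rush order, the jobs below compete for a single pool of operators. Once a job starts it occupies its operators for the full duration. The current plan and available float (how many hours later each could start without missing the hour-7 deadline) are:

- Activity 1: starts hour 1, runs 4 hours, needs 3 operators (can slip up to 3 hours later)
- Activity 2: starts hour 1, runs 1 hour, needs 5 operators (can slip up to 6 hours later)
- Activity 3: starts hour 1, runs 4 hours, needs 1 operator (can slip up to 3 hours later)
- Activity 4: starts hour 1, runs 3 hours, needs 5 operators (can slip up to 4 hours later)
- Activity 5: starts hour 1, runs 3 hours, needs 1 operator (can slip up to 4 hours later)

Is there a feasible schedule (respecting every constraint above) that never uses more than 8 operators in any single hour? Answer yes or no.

Schedule Activity 1@1, Activity 2@1, Activity 3@2, Activity 4@5, Activity 5@2: h1:8  h2:5  h3:5  h4:5  h5:6  h6:5  h7:5 — peak 8 ≤ 8.

yes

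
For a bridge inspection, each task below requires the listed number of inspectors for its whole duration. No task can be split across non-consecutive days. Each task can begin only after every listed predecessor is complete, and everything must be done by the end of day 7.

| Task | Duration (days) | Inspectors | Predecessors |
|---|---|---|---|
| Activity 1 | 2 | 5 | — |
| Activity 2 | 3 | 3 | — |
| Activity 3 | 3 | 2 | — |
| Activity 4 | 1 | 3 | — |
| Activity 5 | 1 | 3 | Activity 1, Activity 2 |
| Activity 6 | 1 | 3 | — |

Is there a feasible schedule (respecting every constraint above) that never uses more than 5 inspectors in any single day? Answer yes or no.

no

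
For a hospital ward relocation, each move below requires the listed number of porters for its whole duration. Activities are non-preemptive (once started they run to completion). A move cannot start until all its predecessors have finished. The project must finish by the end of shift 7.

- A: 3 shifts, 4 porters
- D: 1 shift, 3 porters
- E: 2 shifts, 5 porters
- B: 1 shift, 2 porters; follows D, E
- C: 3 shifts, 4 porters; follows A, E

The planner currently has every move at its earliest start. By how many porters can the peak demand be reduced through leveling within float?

3

Early-start peak: s1:12  s2:9  s3:6  s4:4  s5:4  s6:4  s7:0 ⇒ 12.
Leveled (A@1, D@1, E@2, B@4, C@4): s1:7  s2:9  s3:9  s4:6  s5:4  s6:4  s7:0 ⇒ 9.
Reduction 12 − 9 = 3.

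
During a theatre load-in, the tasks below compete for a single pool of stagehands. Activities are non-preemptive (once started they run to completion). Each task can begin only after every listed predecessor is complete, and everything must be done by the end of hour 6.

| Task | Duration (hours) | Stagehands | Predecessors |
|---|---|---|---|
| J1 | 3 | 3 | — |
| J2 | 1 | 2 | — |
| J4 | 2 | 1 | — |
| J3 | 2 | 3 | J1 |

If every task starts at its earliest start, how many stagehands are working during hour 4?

At early start, hour 4 has: J3.
Demand: 3 = 3.

3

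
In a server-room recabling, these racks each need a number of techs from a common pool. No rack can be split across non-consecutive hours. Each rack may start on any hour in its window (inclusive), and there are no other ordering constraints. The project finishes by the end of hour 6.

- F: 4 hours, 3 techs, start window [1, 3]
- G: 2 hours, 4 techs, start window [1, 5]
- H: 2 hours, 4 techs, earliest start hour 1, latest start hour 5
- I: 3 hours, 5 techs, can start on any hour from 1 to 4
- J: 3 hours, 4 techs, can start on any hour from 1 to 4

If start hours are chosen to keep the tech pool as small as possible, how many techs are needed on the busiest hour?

11

Early-start (F@1, G@1, H@1, I@1, J@1) gives peak 20: h1:20  h2:20  h3:12  h4:3  h5:0  h6:0.
Shift H→5, I→4.
Schedule F@1, G@1, H@5, I@4, J@1: h1:11  h2:11  h3:7  h4:8  h5:9  h6:9 — peak 11.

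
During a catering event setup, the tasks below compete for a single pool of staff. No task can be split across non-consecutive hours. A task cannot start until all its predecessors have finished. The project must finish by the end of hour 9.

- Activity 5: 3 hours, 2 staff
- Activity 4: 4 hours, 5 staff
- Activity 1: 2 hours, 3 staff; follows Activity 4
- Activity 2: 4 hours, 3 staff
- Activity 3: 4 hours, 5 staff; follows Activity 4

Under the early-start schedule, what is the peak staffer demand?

Early-start schedule: Activity 5@1, Activity 4@1, Activity 1@5, Activity 2@1, Activity 3@5.
Load per hour: hour 1: 10, hour 2: 10, hour 3: 10, hour 4: 8, hour 5: 8, hour 6: 8, hour 7: 5, hour 8: 5, hour 9: 0.
Peak is 10.

10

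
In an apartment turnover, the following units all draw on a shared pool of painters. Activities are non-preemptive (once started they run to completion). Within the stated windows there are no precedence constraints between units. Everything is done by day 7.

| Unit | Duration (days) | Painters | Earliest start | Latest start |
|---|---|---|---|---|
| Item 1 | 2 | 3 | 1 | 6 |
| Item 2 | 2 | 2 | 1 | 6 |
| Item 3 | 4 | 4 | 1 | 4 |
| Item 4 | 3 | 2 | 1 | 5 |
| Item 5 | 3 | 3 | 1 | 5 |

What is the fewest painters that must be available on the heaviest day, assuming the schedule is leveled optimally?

6

Early-start (Item 1@1, Item 2@1, Item 3@1, Item 4@1, Item 5@1) gives peak 14: d1:14  d2:14  d3:9  d4:4  d5:0  d6:0  d7:0.
Shift Item 2→3, Item 3→4, Item 4→5.
Schedule Item 1@1, Item 2@3, Item 3@4, Item 4@5, Item 5@1: d1:6  d2:6  d3:5  d4:6  d5:6  d6:6  d7:6 — peak 6.
Total painter-days = 41 over 7 days ⇒ peak ≥ ⌈41/7⌉ = 6, so 6 is optimal.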